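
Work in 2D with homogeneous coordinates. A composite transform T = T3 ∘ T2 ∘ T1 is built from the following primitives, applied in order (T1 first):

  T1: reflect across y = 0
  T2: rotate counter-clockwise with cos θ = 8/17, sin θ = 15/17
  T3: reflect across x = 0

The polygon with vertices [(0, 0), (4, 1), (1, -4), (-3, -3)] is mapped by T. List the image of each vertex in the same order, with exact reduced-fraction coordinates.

image vertices: (0, 0), (-47/17, 52/17), (52/17, 47/17), (69/17, -21/17)

T1 reflect across y = 0: (0, 0) → (0, 0); (4, 1) → (4, -1); (1, -4) → (1, 4); (-3, -3) → (-3, 3)
T2 rotate counter-clockwise with cos θ = 8/17, sin θ = 15/17: (0, 0) → (0, 0); (4, -1) → (47/17, 52/17); (1, 4) → (-52/17, 47/17); (-3, 3) → (-69/17, -21/17)
T3 reflect across x = 0: (0, 0) → (0, 0); (47/17, 52/17) → (-47/17, 52/17); (-52/17, 47/17) → (52/17, 47/17); (-69/17, -21/17) → (69/17, -21/17)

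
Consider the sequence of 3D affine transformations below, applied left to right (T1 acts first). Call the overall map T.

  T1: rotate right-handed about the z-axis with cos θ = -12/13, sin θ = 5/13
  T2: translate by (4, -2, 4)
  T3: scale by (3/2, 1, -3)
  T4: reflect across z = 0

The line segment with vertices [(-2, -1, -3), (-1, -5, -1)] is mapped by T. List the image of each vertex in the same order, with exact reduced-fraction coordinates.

T1 rotate right-handed about the z-axis with cos θ = -12/13, sin θ = 5/13: (-2, -1, -3) → (29/13, 2/13, -3); (-1, -5, -1) → (37/13, 55/13, -1)
T2 translate by (4, -2, 4): (29/13, 2/13, -3) → (81/13, -24/13, 1); (37/13, 55/13, -1) → (89/13, 29/13, 3)
T3 scale by (3/2, 1, -3): (81/13, -24/13, 1) → (243/26, -24/13, -3); (89/13, 29/13, 3) → (267/26, 29/13, -9)
T4 reflect across z = 0: (243/26, -24/13, -3) → (243/26, -24/13, 3); (267/26, 29/13, -9) → (267/26, 29/13, 9)

image vertices: (243/26, -24/13, 3), (267/26, 29/13, 9)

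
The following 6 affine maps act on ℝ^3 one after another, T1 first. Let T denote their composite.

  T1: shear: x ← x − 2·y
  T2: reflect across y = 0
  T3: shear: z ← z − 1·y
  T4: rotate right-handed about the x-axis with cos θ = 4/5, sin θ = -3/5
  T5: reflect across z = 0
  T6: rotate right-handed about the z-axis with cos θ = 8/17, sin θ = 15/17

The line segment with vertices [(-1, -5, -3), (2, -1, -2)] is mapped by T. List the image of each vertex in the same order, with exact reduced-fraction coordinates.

image vertices: (84/17, 643/85, 47/5), (47/17, 52/17, 3)

T1 shear: x ← x − 2·y: (-1, -5, -3) → (9, -5, -3); (2, -1, -2) → (4, -1, -2)
T2 reflect across y = 0: (9, -5, -3) → (9, 5, -3); (4, -1, -2) → (4, 1, -2)
T3 shear: z ← z − 1·y: (9, 5, -3) → (9, 5, -8); (4, 1, -2) → (4, 1, -3)
T4 rotate right-handed about the x-axis with cos θ = 4/5, sin θ = -3/5: (9, 5, -8) → (9, -4/5, -47/5); (4, 1, -3) → (4, -1, -3)
T5 reflect across z = 0: (9, -4/5, -47/5) → (9, -4/5, 47/5); (4, -1, -3) → (4, -1, 3)
T6 rotate right-handed about the z-axis with cos θ = 8/17, sin θ = 15/17: (9, -4/5, 47/5) → (84/17, 643/85, 47/5); (4, -1, 3) → (47/17, 52/17, 3)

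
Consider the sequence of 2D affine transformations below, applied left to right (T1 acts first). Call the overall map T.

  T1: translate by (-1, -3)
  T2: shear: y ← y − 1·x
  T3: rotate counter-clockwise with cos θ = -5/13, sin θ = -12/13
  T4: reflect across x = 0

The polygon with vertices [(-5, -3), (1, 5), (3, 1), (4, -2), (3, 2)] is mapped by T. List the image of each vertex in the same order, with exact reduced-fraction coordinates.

image vertices: (-30/13, 72/13), (-24/13, -10/13), (58/13, -4/13), (111/13, 4/13), (46/13, -9/13)

T1 translate by (-1, -3): (-5, -3) → (-6, -6); (1, 5) → (0, 2); (3, 1) → (2, -2); (4, -2) → (3, -5); (3, 2) → (2, -1)
T2 shear: y ← y − 1·x: (-6, -6) → (-6, 0); (0, 2) → (0, 2); (2, -2) → (2, -4); (3, -5) → (3, -8); (2, -1) → (2, -3)
T3 rotate counter-clockwise with cos θ = -5/13, sin θ = -12/13: (-6, 0) → (30/13, 72/13); (0, 2) → (24/13, -10/13); (2, -4) → (-58/13, -4/13); (3, -8) → (-111/13, 4/13); (2, -3) → (-46/13, -9/13)
T4 reflect across x = 0: (30/13, 72/13) → (-30/13, 72/13); (24/13, -10/13) → (-24/13, -10/13); (-58/13, -4/13) → (58/13, -4/13); (-111/13, 4/13) → (111/13, 4/13); (-46/13, -9/13) → (46/13, -9/13)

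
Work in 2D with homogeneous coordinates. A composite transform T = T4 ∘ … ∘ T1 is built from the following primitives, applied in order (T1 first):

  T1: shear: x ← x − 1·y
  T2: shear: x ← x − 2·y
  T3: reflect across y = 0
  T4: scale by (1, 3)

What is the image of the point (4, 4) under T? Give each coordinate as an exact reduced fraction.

T(p) = (-8, -12)

T1 shear: x ← x − 1·y: (4, 4) → (0, 4)
T2 shear: x ← x − 2·y: (0, 4) → (-8, 4)
T3 reflect across y = 0: (-8, 4) → (-8, -4)
T4 scale by (1, 3): (-8, -4) → (-8, -12)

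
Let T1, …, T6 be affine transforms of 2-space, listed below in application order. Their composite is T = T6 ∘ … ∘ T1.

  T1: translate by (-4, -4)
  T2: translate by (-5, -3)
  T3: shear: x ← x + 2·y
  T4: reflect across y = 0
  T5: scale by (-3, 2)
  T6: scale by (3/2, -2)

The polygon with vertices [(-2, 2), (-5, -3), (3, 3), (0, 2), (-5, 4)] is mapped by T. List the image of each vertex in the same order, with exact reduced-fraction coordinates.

image vertices: (189/2, -20), (153, -40), (63, -16), (171/2, -20), (90, -12)

T1 translate by (-4, -4): (-2, 2) → (-6, -2); (-5, -3) → (-9, -7); (3, 3) → (-1, -1); (0, 2) → (-4, -2); (-5, 4) → (-9, 0)
T2 translate by (-5, -3): (-6, -2) → (-11, -5); (-9, -7) → (-14, -10); (-1, -1) → (-6, -4); (-4, -2) → (-9, -5); (-9, 0) → (-14, -3)
T3 shear: x ← x + 2·y: (-11, -5) → (-21, -5); (-14, -10) → (-34, -10); (-6, -4) → (-14, -4); (-9, -5) → (-19, -5); (-14, -3) → (-20, -3)
T4 reflect across y = 0: (-21, -5) → (-21, 5); (-34, -10) → (-34, 10); (-14, -4) → (-14, 4); (-19, -5) → (-19, 5); (-20, -3) → (-20, 3)
T5 scale by (-3, 2): (-21, 5) → (63, 10); (-34, 10) → (102, 20); (-14, 4) → (42, 8); (-19, 5) → (57, 10); (-20, 3) → (60, 6)
T6 scale by (3/2, -2): (63, 10) → (189/2, -20); (102, 20) → (153, -40); (42, 8) → (63, -16); (57, 10) → (171/2, -20); (60, 6) → (90, -12)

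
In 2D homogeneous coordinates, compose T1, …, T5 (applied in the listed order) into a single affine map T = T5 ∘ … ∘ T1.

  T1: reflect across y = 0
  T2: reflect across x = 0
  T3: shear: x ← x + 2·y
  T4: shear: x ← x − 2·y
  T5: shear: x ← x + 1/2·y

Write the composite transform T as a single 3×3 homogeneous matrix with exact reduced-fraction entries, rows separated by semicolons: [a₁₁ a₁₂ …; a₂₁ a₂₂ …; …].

T = [-1 -1/2 0; 0 -1 0; 0 0 1]

T1 = [1 0 0; 0 -1 0; 0 0 1]
T2·T1 = [-1 0 0; 0 -1 0; 0 0 1]
T3·…·T1 = [-1 -2 0; 0 -1 0; 0 0 1]
T4·…·T1 = [-1 0 0; 0 -1 0; 0 0 1]
T5·…·T1 = [-1 -1/2 0; 0 -1 0; 0 0 1]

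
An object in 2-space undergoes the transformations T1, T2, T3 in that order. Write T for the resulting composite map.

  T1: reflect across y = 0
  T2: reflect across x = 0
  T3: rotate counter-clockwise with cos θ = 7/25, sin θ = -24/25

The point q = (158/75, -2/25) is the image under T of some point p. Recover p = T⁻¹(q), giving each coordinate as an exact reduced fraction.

p = (-2/3, -2)

T1 = [1 0 0; 0 -1 0; 0 0 1]
T2·T1 = [-1 0 0; 0 -1 0; 0 0 1]
T3·…·T1 = [-7/25 -24/25 0; 24/25 -7/25 0; 0 0 1]
det M = 1; M⁻¹ = [-7/25 24/25 0; -24/25 -7/25 0; 0 0 1]
M⁻¹ · (158/75, -2/25)ᵀ = (-2/3, -2)ᵀ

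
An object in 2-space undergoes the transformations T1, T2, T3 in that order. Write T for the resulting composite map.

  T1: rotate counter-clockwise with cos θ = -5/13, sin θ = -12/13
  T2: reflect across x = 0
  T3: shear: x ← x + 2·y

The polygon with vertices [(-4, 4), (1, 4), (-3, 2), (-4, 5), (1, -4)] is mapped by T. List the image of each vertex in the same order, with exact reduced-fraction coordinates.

image vertices: (-12/13, 28/13), (-107/13, -32/13), (1, 2), (-34/13, 23/13), (69/13, 8/13)

T1 rotate counter-clockwise with cos θ = -5/13, sin θ = -12/13: (-4, 4) → (68/13, 28/13); (1, 4) → (43/13, -32/13); (-3, 2) → (3, 2); (-4, 5) → (80/13, 23/13); (1, -4) → (-53/13, 8/13)
T2 reflect across x = 0: (68/13, 28/13) → (-68/13, 28/13); (43/13, -32/13) → (-43/13, -32/13); (3, 2) → (-3, 2); (80/13, 23/13) → (-80/13, 23/13); (-53/13, 8/13) → (53/13, 8/13)
T3 shear: x ← x + 2·y: (-68/13, 28/13) → (-12/13, 28/13); (-43/13, -32/13) → (-107/13, -32/13); (-3, 2) → (1, 2); (-80/13, 23/13) → (-34/13, 23/13); (53/13, 8/13) → (69/13, 8/13)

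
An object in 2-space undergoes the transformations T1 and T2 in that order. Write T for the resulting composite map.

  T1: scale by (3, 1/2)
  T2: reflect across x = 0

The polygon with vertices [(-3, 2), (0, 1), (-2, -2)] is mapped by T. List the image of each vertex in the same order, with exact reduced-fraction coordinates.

T1 scale by (3, 1/2): (-3, 2) → (-9, 1); (0, 1) → (0, 1/2); (-2, -2) → (-6, -1)
T2 reflect across x = 0: (-9, 1) → (9, 1); (0, 1/2) → (0, 1/2); (-6, -1) → (6, -1)

image vertices: (9, 1), (0, 1/2), (6, -1)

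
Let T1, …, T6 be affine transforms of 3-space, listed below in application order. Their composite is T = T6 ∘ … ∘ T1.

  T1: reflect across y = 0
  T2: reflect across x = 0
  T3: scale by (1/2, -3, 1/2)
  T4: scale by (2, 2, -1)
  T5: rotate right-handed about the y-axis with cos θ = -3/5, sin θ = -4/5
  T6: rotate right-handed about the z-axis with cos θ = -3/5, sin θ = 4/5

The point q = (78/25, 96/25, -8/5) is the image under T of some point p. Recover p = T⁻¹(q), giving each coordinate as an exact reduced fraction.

T1 = [1 0 0 0; 0 -1 0 0; 0 0 1 0; 0 0 0 1]
T2·T1 = [-1 0 0 0; 0 -1 0 0; 0 0 1 0; 0 0 0 1]
T3·…·T1 = [-1/2 0 0 0; 0 3 0 0; 0 0 1/2 0; 0 0 0 1]
T4·…·T1 = [-1 0 0 0; 0 6 0 0; 0 0 -1/2 0; 0 0 0 1]
T5·…·T1 = [3/5 0 2/5 0; 0 6 0 0; -4/5 0 3/10 0; 0 0 0 1]
T6·…·T1 = [-9/25 -24/5 -6/25 0; 12/25 -18/5 8/25 0; -4/5 0 3/10 0; 0 0 0 1]
det M = 3; M⁻¹ = [-9/25 12/25 -4/5 0; -2/15 -1/10 0 0; -24/25 32/25 6/5 0; 0 0 0 1]
M⁻¹ · (78/25, 96/25, -8/5)ᵀ = (2, -4/5, 0)ᵀ

p = (2, -4/5, 0)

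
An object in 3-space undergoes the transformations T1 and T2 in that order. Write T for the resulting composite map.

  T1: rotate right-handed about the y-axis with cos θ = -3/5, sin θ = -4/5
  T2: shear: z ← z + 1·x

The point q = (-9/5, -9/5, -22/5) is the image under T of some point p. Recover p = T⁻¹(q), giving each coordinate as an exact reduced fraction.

p = (-1, -9/5, 3)

T1 = [-3/5 0 -4/5 0; 0 1 0 0; 4/5 0 -3/5 0; 0 0 0 1]
T2·T1 = [-3/5 0 -4/5 0; 0 1 0 0; 1/5 0 -7/5 0; 0 0 0 1]
det M = 1; M⁻¹ = [-7/5 0 4/5 0; 0 1 0 0; -1/5 0 -3/5 0; 0 0 0 1]
M⁻¹ · (-9/5, -9/5, -22/5)ᵀ = (-1, -9/5, 3)ᵀ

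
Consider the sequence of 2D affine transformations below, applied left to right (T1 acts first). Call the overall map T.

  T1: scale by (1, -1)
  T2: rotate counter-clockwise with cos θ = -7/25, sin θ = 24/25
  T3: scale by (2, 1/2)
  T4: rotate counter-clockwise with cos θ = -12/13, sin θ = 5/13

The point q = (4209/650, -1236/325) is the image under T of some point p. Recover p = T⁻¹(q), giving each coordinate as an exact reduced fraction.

p = (3, -3)

T1 = [1 0 0; 0 -1 0; 0 0 1]
T2·T1 = [-7/25 24/25 0; 24/25 7/25 0; 0 0 1]
T3·…·T1 = [-14/25 48/25 0; 12/25 7/50 0; 0 0 1]
T4·…·T1 = [108/325 -1187/650 0; -214/325 198/325 0; 0 0 1]
det M = -1; M⁻¹ = [-198/325 -1187/650 0; -214/325 -108/325 0; 0 0 1]
M⁻¹ · (4209/650, -1236/325)ᵀ = (3, -3)ᵀ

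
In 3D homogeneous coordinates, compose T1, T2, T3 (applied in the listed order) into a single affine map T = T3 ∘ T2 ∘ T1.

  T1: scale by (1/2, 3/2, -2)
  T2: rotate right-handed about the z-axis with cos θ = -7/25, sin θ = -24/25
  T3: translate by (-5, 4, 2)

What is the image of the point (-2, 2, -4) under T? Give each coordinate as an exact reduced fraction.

T(p) = (-46/25, 103/25, 10)

T1 scale by (1/2, 3/2, -2): (-2, 2, -4) → (-1, 3, 8)
T2 rotate right-handed about the z-axis with cos θ = -7/25, sin θ = -24/25: (-1, 3, 8) → (79/25, 3/25, 8)
T3 translate by (-5, 4, 2): (79/25, 3/25, 8) → (-46/25, 103/25, 10)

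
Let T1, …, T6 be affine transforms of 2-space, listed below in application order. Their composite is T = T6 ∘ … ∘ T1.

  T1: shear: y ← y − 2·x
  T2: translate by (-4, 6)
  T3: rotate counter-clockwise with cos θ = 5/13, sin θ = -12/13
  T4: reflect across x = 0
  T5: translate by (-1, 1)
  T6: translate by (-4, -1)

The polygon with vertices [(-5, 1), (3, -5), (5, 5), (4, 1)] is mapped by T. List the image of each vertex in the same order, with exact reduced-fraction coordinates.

image vertices: (-224/13, 193/13), (0, -1), (-82/13, -7/13), (-53/13, -5/13)

T1 shear: y ← y − 2·x: (-5, 1) → (-5, 11); (3, -5) → (3, -11); (5, 5) → (5, -5); (4, 1) → (4, -7)
T2 translate by (-4, 6): (-5, 11) → (-9, 17); (3, -11) → (-1, -5); (5, -5) → (1, 1); (4, -7) → (0, -1)
T3 rotate counter-clockwise with cos θ = 5/13, sin θ = -12/13: (-9, 17) → (159/13, 193/13); (-1, -5) → (-5, -1); (1, 1) → (17/13, -7/13); (0, -1) → (-12/13, -5/13)
T4 reflect across x = 0: (159/13, 193/13) → (-159/13, 193/13); (-5, -1) → (5, -1); (17/13, -7/13) → (-17/13, -7/13); (-12/13, -5/13) → (12/13, -5/13)
T5 translate by (-1, 1): (-159/13, 193/13) → (-172/13, 206/13); (5, -1) → (4, 0); (-17/13, -7/13) → (-30/13, 6/13); (12/13, -5/13) → (-1/13, 8/13)
T6 translate by (-4, -1): (-172/13, 206/13) → (-224/13, 193/13); (4, 0) → (0, -1); (-30/13, 6/13) → (-82/13, -7/13); (-1/13, 8/13) → (-53/13, -5/13)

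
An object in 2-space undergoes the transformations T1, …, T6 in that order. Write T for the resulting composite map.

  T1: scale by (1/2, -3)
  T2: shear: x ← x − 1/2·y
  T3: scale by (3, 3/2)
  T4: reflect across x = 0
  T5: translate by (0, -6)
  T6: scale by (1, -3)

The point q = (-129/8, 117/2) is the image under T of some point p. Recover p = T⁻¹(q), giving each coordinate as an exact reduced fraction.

p = (7/4, 3)

T1 = [1/2 0 0; 0 -3 0; 0 0 1]
T2·T1 = [1/2 3/2 0; 0 -3 0; 0 0 1]
T3·…·T1 = [3/2 9/2 0; 0 -9/2 0; 0 0 1]
T4·…·T1 = [-3/2 -9/2 0; 0 -9/2 0; 0 0 1]
T5·…·T1 = [-3/2 -9/2 0; 0 -9/2 -6; 0 0 1]
T6·…·T1 = [-3/2 -9/2 0; 0 27/2 18; 0 0 1]
det M = -81/4; M⁻¹ = [-2/3 -2/9 4; 0 2/27 -4/3; 0 0 1]
M⁻¹ · (-129/8, 117/2)ᵀ = (7/4, 3)ᵀ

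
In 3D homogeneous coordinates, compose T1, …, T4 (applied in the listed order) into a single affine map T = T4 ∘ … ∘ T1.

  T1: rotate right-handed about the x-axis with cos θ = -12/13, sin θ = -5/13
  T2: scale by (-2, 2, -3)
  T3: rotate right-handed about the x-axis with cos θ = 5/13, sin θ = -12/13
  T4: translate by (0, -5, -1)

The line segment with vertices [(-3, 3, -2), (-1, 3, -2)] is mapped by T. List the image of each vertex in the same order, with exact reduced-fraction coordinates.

T1 rotate right-handed about the x-axis with cos θ = -12/13, sin θ = -5/13: (-3, 3, -2) → (-3, -46/13, 9/13); (-1, 3, -2) → (-1, -46/13, 9/13)
T2 scale by (-2, 2, -3): (-3, -46/13, 9/13) → (6, -92/13, -27/13); (-1, -46/13, 9/13) → (2, -92/13, -27/13)
T3 rotate right-handed about the x-axis with cos θ = 5/13, sin θ = -12/13: (6, -92/13, -27/13) → (6, -784/169, 969/169); (2, -92/13, -27/13) → (2, -784/169, 969/169)
T4 translate by (0, -5, -1): (6, -784/169, 969/169) → (6, -1629/169, 800/169); (2, -784/169, 969/169) → (2, -1629/169, 800/169)

image vertices: (6, -1629/169, 800/169), (2, -1629/169, 800/169)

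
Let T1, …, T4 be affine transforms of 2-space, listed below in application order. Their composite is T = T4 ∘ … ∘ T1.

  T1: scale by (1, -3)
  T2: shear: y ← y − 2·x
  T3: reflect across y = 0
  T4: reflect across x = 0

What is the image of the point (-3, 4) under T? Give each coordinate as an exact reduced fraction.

T1 scale by (1, -3): (-3, 4) → (-3, -12)
T2 shear: y ← y − 2·x: (-3, -12) → (-3, -6)
T3 reflect across y = 0: (-3, -6) → (-3, 6)
T4 reflect across x = 0: (-3, 6) → (3, 6)

T(p) = (3, 6)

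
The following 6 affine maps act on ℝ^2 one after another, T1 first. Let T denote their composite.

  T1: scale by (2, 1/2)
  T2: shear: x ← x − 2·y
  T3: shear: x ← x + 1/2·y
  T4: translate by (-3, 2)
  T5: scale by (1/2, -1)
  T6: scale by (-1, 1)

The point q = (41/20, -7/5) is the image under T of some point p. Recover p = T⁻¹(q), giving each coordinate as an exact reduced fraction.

T1 = [2 0 0; 0 1/2 0; 0 0 1]
T2·T1 = [2 -1 0; 0 1/2 0; 0 0 1]
T3·…·T1 = [2 -3/4 0; 0 1/2 0; 0 0 1]
T4·…·T1 = [2 -3/4 -3; 0 1/2 2; 0 0 1]
T5·…·T1 = [1 -3/8 -3/2; 0 -1/2 -2; 0 0 1]
T6·…·T1 = [-1 3/8 3/2; 0 -1/2 -2; 0 0 1]
det M = 1/2; M⁻¹ = [-1 -3/4 0; 0 -2 -4; 0 0 1]
M⁻¹ · (41/20, -7/5)ᵀ = (-1, -6/5)ᵀ

p = (-1, -6/5)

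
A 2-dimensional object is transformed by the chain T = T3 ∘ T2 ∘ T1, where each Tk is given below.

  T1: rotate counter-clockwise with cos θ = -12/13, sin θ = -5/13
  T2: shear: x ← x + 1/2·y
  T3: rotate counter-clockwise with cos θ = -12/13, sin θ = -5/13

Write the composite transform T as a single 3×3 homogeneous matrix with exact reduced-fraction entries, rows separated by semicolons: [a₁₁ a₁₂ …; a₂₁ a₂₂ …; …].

T1 = [-12/13 5/13 0; -5/13 -12/13 0; 0 0 1]
T2·T1 = [-29/26 -1/13 0; -5/13 -12/13 0; 0 0 1]
T3·…·T1 = [149/169 -48/169 0; 265/338 149/169 0; 0 0 1]

T = [149/169 -48/169 0; 265/338 149/169 0; 0 0 1]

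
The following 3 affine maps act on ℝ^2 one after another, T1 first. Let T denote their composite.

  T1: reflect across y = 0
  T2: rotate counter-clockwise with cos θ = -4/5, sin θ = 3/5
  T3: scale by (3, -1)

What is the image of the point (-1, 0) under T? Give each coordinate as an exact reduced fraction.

T(p) = (12/5, 3/5)

T1 reflect across y = 0: (-1, 0) → (-1, 0)
T2 rotate counter-clockwise with cos θ = -4/5, sin θ = 3/5: (-1, 0) → (4/5, -3/5)
T3 scale by (3, -1): (4/5, -3/5) → (12/5, 3/5)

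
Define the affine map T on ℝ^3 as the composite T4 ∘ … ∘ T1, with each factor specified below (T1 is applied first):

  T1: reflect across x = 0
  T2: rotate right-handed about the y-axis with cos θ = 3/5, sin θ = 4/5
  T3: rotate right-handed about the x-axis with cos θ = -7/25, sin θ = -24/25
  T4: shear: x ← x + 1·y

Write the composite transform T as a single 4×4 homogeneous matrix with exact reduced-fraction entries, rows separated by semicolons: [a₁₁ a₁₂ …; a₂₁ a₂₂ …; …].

T = [21/125 -7/25 172/125 0; 96/125 -7/25 72/125 0; -28/125 -24/25 -21/125 0; 0 0 0 1]

T1 = [-1 0 0 0; 0 1 0 0; 0 0 1 0; 0 0 0 1]
T2·T1 = [-3/5 0 4/5 0; 0 1 0 0; 4/5 0 3/5 0; 0 0 0 1]
T3·…·T1 = [-3/5 0 4/5 0; 96/125 -7/25 72/125 0; -28/125 -24/25 -21/125 0; 0 0 0 1]
T4·…·T1 = [21/125 -7/25 172/125 0; 96/125 -7/25 72/125 0; -28/125 -24/25 -21/125 0; 0 0 0 1]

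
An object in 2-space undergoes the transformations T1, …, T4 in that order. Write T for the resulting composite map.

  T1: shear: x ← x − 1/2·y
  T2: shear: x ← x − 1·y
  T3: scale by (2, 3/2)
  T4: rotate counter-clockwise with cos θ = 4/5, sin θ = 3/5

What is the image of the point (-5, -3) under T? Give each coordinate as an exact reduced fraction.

T(p) = (19/10, -21/5)

T1 shear: x ← x − 1/2·y: (-5, -3) → (-7/2, -3)
T2 shear: x ← x − 1·y: (-7/2, -3) → (-1/2, -3)
T3 scale by (2, 3/2): (-1/2, -3) → (-1, -9/2)
T4 rotate counter-clockwise with cos θ = 4/5, sin θ = 3/5: (-1, -9/2) → (19/10, -21/5)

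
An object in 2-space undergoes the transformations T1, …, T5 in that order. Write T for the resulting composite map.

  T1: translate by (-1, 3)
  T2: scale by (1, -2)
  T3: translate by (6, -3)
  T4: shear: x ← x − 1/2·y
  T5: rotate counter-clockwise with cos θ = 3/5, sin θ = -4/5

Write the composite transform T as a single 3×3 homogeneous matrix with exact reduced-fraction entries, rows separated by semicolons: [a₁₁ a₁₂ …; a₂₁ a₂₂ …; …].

T = [3/5 -1 -3/2; -4/5 -2 -13; 0 0 1]

T1 = [1 0 -1; 0 1 3; 0 0 1]
T2·T1 = [1 0 -1; 0 -2 -6; 0 0 1]
T3·…·T1 = [1 0 5; 0 -2 -9; 0 0 1]
T4·…·T1 = [1 1 19/2; 0 -2 -9; 0 0 1]
T5·…·T1 = [3/5 -1 -3/2; -4/5 -2 -13; 0 0 1]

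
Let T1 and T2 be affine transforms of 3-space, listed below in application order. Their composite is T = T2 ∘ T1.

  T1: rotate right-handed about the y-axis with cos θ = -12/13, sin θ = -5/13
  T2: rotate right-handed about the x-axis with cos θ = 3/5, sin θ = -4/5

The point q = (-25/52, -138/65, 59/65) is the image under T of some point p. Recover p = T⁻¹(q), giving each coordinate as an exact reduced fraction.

p = (0, -2, 5/4)

T1 = [-12/13 0 -5/13 0; 0 1 0 0; 5/13 0 -12/13 0; 0 0 0 1]
T2·T1 = [-12/13 0 -5/13 0; 4/13 3/5 -48/65 0; 3/13 -4/5 -36/65 0; 0 0 0 1]
det M = 1; M⁻¹ = [-12/13 4/13 3/13 0; 0 3/5 -4/5 0; -5/13 -48/65 -36/65 0; 0 0 0 1]
M⁻¹ · (-25/52, -138/65, 59/65)ᵀ = (0, -2, 5/4)ᵀ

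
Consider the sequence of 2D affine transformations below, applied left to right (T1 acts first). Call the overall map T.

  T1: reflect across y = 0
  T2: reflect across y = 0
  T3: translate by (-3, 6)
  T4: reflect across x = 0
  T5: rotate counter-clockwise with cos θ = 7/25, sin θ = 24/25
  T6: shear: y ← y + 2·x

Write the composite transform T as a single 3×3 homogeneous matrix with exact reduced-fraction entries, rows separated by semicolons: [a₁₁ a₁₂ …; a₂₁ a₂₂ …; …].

T = [-7/25 -24/25 -123/25; -38/25 -41/25 -132/25; 0 0 1]

T1 = [1 0 0; 0 -1 0; 0 0 1]
T2·T1 = [1 0 0; 0 1 0; 0 0 1]
T3·…·T1 = [1 0 -3; 0 1 6; 0 0 1]
T4·…·T1 = [-1 0 3; 0 1 6; 0 0 1]
T5·…·T1 = [-7/25 -24/25 -123/25; -24/25 7/25 114/25; 0 0 1]
T6·…·T1 = [-7/25 -24/25 -123/25; -38/25 -41/25 -132/25; 0 0 1]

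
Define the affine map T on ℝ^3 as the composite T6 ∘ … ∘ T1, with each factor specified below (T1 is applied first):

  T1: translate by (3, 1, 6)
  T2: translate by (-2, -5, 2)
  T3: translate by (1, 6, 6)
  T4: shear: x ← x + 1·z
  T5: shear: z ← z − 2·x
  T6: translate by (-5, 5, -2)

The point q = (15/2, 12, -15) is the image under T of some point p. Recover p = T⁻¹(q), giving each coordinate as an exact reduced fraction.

T1 = [1 0 0 3; 0 1 0 1; 0 0 1 6; 0 0 0 1]
T2·T1 = [1 0 0 1; 0 1 0 -4; 0 0 1 8; 0 0 0 1]
T3·…·T1 = [1 0 0 2; 0 1 0 2; 0 0 1 14; 0 0 0 1]
T4·…·T1 = [1 0 1 16; 0 1 0 2; 0 0 1 14; 0 0 0 1]
T5·…·T1 = [1 0 1 16; 0 1 0 2; -2 0 -1 -18; 0 0 0 1]
T6·…·T1 = [1 0 1 11; 0 1 0 7; -2 0 -1 -20; 0 0 0 1]
det M = 1; M⁻¹ = [-1 0 -1 -9; 0 1 0 -7; 2 0 1 -2; 0 0 0 1]
M⁻¹ · (15/2, 12, -15)ᵀ = (-3/2, 5, -2)ᵀ

p = (-3/2, 5, -2)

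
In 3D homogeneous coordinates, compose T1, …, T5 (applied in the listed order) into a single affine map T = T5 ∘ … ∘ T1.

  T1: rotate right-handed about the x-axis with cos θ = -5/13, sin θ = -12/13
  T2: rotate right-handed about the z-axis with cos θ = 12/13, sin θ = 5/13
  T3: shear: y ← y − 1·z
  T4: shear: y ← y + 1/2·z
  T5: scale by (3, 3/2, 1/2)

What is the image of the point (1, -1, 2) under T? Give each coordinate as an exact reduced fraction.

T(p) = (33/169, 600/169, 1/13)

T1 rotate right-handed about the x-axis with cos θ = -5/13, sin θ = -12/13: (1, -1, 2) → (1, 29/13, 2/13)
T2 rotate right-handed about the z-axis with cos θ = 12/13, sin θ = 5/13: (1, 29/13, 2/13) → (11/169, 413/169, 2/13)
T3 shear: y ← y − 1·z: (11/169, 413/169, 2/13) → (11/169, 387/169, 2/13)
T4 shear: y ← y + 1/2·z: (11/169, 387/169, 2/13) → (11/169, 400/169, 2/13)
T5 scale by (3, 3/2, 1/2): (11/169, 400/169, 2/13) → (33/169, 600/169, 1/13)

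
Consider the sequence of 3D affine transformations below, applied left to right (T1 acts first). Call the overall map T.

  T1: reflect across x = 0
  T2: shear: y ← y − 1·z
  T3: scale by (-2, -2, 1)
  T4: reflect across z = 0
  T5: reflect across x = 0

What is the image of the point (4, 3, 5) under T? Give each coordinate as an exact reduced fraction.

T1 reflect across x = 0: (4, 3, 5) → (-4, 3, 5)
T2 shear: y ← y − 1·z: (-4, 3, 5) → (-4, -2, 5)
T3 scale by (-2, -2, 1): (-4, -2, 5) → (8, 4, 5)
T4 reflect across z = 0: (8, 4, 5) → (8, 4, -5)
T5 reflect across x = 0: (8, 4, -5) → (-8, 4, -5)

T(p) = (-8, 4, -5)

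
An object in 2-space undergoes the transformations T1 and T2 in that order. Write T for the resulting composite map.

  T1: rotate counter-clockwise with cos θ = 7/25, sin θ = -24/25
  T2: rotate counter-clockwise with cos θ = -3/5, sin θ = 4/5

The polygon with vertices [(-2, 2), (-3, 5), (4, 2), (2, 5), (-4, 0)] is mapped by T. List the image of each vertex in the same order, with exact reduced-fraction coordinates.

T1 rotate counter-clockwise with cos θ = 7/25, sin θ = -24/25: (-2, 2) → (34/25, 62/25); (-3, 5) → (99/25, 107/25); (4, 2) → (76/25, -82/25); (2, 5) → (134/25, -13/25); (-4, 0) → (-28/25, 96/25)
T2 rotate counter-clockwise with cos θ = -3/5, sin θ = 4/5: (34/25, 62/25) → (-14/5, -2/5); (99/25, 107/25) → (-29/5, 3/5); (76/25, -82/25) → (4/5, 22/5); (134/25, -13/25) → (-14/5, 23/5); (-28/25, 96/25) → (-12/5, -16/5)

image vertices: (-14/5, -2/5), (-29/5, 3/5), (4/5, 22/5), (-14/5, 23/5), (-12/5, -16/5)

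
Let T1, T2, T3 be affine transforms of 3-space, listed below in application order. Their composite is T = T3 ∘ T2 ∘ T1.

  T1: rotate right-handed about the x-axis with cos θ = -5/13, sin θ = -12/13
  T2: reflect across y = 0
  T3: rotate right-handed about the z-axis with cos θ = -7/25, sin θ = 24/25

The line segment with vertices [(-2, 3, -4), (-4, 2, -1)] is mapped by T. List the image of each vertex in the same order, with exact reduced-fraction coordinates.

image vertices: (-266/65, -213/65, -16/13), (-164/325, -1402/325, -19/13)

T1 rotate right-handed about the x-axis with cos θ = -5/13, sin θ = -12/13: (-2, 3, -4) → (-2, -63/13, -16/13); (-4, 2, -1) → (-4, -22/13, -19/13)
T2 reflect across y = 0: (-2, -63/13, -16/13) → (-2, 63/13, -16/13); (-4, -22/13, -19/13) → (-4, 22/13, -19/13)
T3 rotate right-handed about the z-axis with cos θ = -7/25, sin θ = 24/25: (-2, 63/13, -16/13) → (-266/65, -213/65, -16/13); (-4, 22/13, -19/13) → (-164/325, -1402/325, -19/13)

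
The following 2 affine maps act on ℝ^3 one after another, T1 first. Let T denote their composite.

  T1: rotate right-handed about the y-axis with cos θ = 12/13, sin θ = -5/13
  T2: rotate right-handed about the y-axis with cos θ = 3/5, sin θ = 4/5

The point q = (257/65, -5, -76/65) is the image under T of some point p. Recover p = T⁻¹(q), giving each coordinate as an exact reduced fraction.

p = (4, -5, 1)

T1 = [12/13 0 -5/13 0; 0 1 0 0; 5/13 0 12/13 0; 0 0 0 1]
T2·T1 = [56/65 0 33/65 0; 0 1 0 0; -33/65 0 56/65 0; 0 0 0 1]
det M = 1; M⁻¹ = [56/65 0 -33/65 0; 0 1 0 0; 33/65 0 56/65 0; 0 0 0 1]
M⁻¹ · (257/65, -5, -76/65)ᵀ = (4, -5, 1)ᵀ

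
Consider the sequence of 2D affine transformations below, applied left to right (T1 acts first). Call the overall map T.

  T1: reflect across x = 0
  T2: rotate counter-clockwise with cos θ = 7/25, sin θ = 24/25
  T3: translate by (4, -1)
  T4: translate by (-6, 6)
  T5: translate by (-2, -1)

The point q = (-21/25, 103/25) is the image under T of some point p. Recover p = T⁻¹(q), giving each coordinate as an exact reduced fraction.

p = (-1, -3)

T1 = [-1 0 0; 0 1 0; 0 0 1]
T2·T1 = [-7/25 -24/25 0; -24/25 7/25 0; 0 0 1]
T3·…·T1 = [-7/25 -24/25 4; -24/25 7/25 -1; 0 0 1]
T4·…·T1 = [-7/25 -24/25 -2; -24/25 7/25 5; 0 0 1]
T5·…·T1 = [-7/25 -24/25 -4; -24/25 7/25 4; 0 0 1]
det M = -1; M⁻¹ = [-7/25 -24/25 68/25; -24/25 7/25 -124/25; 0 0 1]
M⁻¹ · (-21/25, 103/25)ᵀ = (-1, -3)ᵀ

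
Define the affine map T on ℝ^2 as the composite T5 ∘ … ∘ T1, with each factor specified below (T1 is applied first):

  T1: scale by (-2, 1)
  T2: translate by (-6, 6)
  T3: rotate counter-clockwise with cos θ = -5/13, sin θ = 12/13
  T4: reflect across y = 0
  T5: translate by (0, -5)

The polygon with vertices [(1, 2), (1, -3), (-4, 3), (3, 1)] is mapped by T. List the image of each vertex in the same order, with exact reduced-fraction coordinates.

T1 scale by (-2, 1): (1, 2) → (-2, 2); (1, -3) → (-2, -3); (-4, 3) → (8, 3); (3, 1) → (-6, 1)
T2 translate by (-6, 6): (-2, 2) → (-8, 8); (-2, -3) → (-8, 3); (8, 3) → (2, 9); (-6, 1) → (-12, 7)
T3 rotate counter-clockwise with cos θ = -5/13, sin θ = 12/13: (-8, 8) → (-56/13, -136/13); (-8, 3) → (4/13, -111/13); (2, 9) → (-118/13, -21/13); (-12, 7) → (-24/13, -179/13)
T4 reflect across y = 0: (-56/13, -136/13) → (-56/13, 136/13); (4/13, -111/13) → (4/13, 111/13); (-118/13, -21/13) → (-118/13, 21/13); (-24/13, -179/13) → (-24/13, 179/13)
T5 translate by (0, -5): (-56/13, 136/13) → (-56/13, 71/13); (4/13, 111/13) → (4/13, 46/13); (-118/13, 21/13) → (-118/13, -44/13); (-24/13, 179/13) → (-24/13, 114/13)

image vertices: (-56/13, 71/13), (4/13, 46/13), (-118/13, -44/13), (-24/13, 114/13)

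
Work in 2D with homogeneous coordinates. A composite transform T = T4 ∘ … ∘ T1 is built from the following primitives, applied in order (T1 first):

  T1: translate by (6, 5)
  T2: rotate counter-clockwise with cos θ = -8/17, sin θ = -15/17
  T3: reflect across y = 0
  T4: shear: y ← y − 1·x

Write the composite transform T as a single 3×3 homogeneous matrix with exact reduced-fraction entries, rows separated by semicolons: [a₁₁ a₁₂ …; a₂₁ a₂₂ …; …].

T = [-8/17 15/17 27/17; 23/17 -7/17 103/17; 0 0 1]

T1 = [1 0 6; 0 1 5; 0 0 1]
T2·T1 = [-8/17 15/17 27/17; -15/17 -8/17 -130/17; 0 0 1]
T3·…·T1 = [-8/17 15/17 27/17; 15/17 8/17 130/17; 0 0 1]
T4·…·T1 = [-8/17 15/17 27/17; 23/17 -7/17 103/17; 0 0 1]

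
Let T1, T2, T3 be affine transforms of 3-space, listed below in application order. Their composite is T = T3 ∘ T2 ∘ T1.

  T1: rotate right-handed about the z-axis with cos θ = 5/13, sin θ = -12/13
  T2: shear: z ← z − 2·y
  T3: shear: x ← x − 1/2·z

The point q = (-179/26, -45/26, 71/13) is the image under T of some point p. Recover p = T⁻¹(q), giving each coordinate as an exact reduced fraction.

p = (0, -9/2, 2)

T1 = [5/13 12/13 0 0; -12/13 5/13 0 0; 0 0 1 0; 0 0 0 1]
T2·T1 = [5/13 12/13 0 0; -12/13 5/13 0 0; 24/13 -10/13 1 0; 0 0 0 1]
T3·…·T1 = [-7/13 17/13 -1/2 0; -12/13 5/13 0 0; 24/13 -10/13 1 0; 0 0 0 1]
det M = 1; M⁻¹ = [5/13 -12/13 5/26 0; 12/13 5/13 6/13 0; 0 2 1 0; 0 0 0 1]
M⁻¹ · (-179/26, -45/26, 71/13)ᵀ = (0, -9/2, 2)ᵀ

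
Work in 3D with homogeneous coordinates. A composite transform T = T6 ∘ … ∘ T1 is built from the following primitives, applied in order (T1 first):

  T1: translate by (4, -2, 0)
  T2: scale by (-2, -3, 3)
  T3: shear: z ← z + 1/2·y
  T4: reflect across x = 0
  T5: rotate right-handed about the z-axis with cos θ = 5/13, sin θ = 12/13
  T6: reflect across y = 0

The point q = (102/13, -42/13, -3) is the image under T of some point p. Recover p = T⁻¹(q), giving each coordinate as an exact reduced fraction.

p = (-1, 4, 0)

T1 = [1 0 0 4; 0 1 0 -2; 0 0 1 0; 0 0 0 1]
T2·T1 = [-2 0 0 -8; 0 -3 0 6; 0 0 3 0; 0 0 0 1]
T3·…·T1 = [-2 0 0 -8; 0 -3 0 6; 0 -3/2 3 3; 0 0 0 1]
T4·…·T1 = [2 0 0 8; 0 -3 0 6; 0 -3/2 3 3; 0 0 0 1]
T5·…·T1 = [10/13 36/13 0 -32/13; 24/13 -15/13 0 126/13; 0 -3/2 3 3; 0 0 0 1]
T6·…·T1 = [10/13 36/13 0 -32/13; -24/13 15/13 0 -126/13; 0 -3/2 3 3; 0 0 0 1]
det M = 18; M⁻¹ = [5/26 -6/13 0 -4; 4/13 5/39 0 2; 2/13 5/78 1/3 0; 0 0 0 1]
M⁻¹ · (102/13, -42/13, -3)ᵀ = (-1, 4, 0)ᵀ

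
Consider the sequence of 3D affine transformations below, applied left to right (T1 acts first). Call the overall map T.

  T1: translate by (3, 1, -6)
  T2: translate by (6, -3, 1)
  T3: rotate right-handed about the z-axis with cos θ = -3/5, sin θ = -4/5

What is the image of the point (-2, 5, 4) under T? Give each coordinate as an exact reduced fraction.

T1 translate by (3, 1, -6): (-2, 5, 4) → (1, 6, -2)
T2 translate by (6, -3, 1): (1, 6, -2) → (7, 3, -1)
T3 rotate right-handed about the z-axis with cos θ = -3/5, sin θ = -4/5: (7, 3, -1) → (-9/5, -37/5, -1)

T(p) = (-9/5, -37/5, -1)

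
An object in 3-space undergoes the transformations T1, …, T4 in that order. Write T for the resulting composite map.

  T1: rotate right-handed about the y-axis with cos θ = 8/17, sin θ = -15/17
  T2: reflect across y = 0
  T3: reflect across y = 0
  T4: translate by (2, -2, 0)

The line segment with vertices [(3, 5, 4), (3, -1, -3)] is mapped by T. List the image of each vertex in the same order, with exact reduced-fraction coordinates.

T1 rotate right-handed about the y-axis with cos θ = 8/17, sin θ = -15/17: (3, 5, 4) → (-36/17, 5, 77/17); (3, -1, -3) → (69/17, -1, 21/17)
T2 reflect across y = 0: (-36/17, 5, 77/17) → (-36/17, -5, 77/17); (69/17, -1, 21/17) → (69/17, 1, 21/17)
T3 reflect across y = 0: (-36/17, -5, 77/17) → (-36/17, 5, 77/17); (69/17, 1, 21/17) → (69/17, -1, 21/17)
T4 translate by (2, -2, 0): (-36/17, 5, 77/17) → (-2/17, 3, 77/17); (69/17, -1, 21/17) → (103/17, -3, 21/17)

image vertices: (-2/17, 3, 77/17), (103/17, -3, 21/17)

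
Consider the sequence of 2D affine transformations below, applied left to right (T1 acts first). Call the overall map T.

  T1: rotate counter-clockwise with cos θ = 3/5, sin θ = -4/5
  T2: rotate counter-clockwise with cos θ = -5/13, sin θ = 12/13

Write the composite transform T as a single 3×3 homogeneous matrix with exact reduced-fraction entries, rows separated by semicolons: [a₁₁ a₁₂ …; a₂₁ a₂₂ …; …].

T1 = [3/5 4/5 0; -4/5 3/5 0; 0 0 1]
T2·T1 = [33/65 -56/65 0; 56/65 33/65 0; 0 0 1]

T = [33/65 -56/65 0; 56/65 33/65 0; 0 0 1]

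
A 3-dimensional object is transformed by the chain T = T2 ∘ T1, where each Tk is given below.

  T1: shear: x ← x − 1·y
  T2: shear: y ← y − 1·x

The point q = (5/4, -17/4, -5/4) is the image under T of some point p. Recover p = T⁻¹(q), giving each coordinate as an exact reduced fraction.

T1 = [1 -1 0 0; 0 1 0 0; 0 0 1 0; 0 0 0 1]
T2·T1 = [1 -1 0 0; -1 2 0 0; 0 0 1 0; 0 0 0 1]
det M = 1; M⁻¹ = [2 1 0 0; 1 1 0 0; 0 0 1 0; 0 0 0 1]
M⁻¹ · (5/4, -17/4, -5/4)ᵀ = (-7/4, -3, -5/4)ᵀ

p = (-7/4, -3, -5/4)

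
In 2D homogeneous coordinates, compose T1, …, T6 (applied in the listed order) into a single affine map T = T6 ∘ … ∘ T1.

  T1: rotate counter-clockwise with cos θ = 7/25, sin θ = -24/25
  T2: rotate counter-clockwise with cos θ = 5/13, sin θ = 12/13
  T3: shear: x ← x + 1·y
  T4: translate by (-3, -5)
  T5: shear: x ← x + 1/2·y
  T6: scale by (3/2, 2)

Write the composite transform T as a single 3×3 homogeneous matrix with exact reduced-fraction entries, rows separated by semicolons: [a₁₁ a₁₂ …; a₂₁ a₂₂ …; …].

T1 = [7/25 24/25 0; -24/25 7/25 0; 0 0 1]
T2·T1 = [323/325 36/325 0; -36/325 323/325 0; 0 0 1]
T3·…·T1 = [287/325 359/325 0; -36/325 323/325 0; 0 0 1]
T4·…·T1 = [287/325 359/325 -3; -36/325 323/325 -5; 0 0 1]
T5·…·T1 = [269/325 1041/650 -11/2; -36/325 323/325 -5; 0 0 1]
T6·…·T1 = [807/650 3123/1300 -33/4; -72/325 646/325 -10; 0 0 1]

T = [807/650 3123/1300 -33/4; -72/325 646/325 -10; 0 0 1]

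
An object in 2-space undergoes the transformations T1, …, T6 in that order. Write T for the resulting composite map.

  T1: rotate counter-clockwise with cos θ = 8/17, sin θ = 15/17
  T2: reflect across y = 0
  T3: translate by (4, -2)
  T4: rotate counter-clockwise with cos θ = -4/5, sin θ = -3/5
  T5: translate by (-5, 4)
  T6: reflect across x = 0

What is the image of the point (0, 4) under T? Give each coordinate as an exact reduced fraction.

T1 rotate counter-clockwise with cos θ = 8/17, sin θ = 15/17: (0, 4) → (-60/17, 32/17)
T2 reflect across y = 0: (-60/17, 32/17) → (-60/17, -32/17)
T3 translate by (4, -2): (-60/17, -32/17) → (8/17, -66/17)
T4 rotate counter-clockwise with cos θ = -4/5, sin θ = -3/5: (8/17, -66/17) → (-46/17, 48/17)
T5 translate by (-5, 4): (-46/17, 48/17) → (-131/17, 116/17)
T6 reflect across x = 0: (-131/17, 116/17) → (131/17, 116/17)

T(p) = (131/17, 116/17)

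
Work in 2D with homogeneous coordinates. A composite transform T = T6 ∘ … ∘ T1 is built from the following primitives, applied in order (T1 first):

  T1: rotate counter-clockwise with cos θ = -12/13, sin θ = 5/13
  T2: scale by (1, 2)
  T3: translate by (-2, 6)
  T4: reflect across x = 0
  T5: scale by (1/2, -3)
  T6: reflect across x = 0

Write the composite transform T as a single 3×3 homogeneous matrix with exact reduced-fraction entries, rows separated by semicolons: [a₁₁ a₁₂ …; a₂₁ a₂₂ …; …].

T1 = [-12/13 -5/13 0; 5/13 -12/13 0; 0 0 1]
T2·T1 = [-12/13 -5/13 0; 10/13 -24/13 0; 0 0 1]
T3·…·T1 = [-12/13 -5/13 -2; 10/13 -24/13 6; 0 0 1]
T4·…·T1 = [12/13 5/13 2; 10/13 -24/13 6; 0 0 1]
T5·…·T1 = [6/13 5/26 1; -30/13 72/13 -18; 0 0 1]
T6·…·T1 = [-6/13 -5/26 -1; -30/13 72/13 -18; 0 0 1]

T = [-6/13 -5/26 -1; -30/13 72/13 -18; 0 0 1]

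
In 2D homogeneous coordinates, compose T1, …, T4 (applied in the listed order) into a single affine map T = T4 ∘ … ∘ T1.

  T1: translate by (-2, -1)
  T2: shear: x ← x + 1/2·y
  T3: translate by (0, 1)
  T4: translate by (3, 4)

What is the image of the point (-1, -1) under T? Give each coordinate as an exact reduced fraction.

T(p) = (-1, 3)

T1 translate by (-2, -1): (-1, -1) → (-3, -2)
T2 shear: x ← x + 1/2·y: (-3, -2) → (-4, -2)
T3 translate by (0, 1): (-4, -2) → (-4, -1)
T4 translate by (3, 4): (-4, -1) → (-1, 3)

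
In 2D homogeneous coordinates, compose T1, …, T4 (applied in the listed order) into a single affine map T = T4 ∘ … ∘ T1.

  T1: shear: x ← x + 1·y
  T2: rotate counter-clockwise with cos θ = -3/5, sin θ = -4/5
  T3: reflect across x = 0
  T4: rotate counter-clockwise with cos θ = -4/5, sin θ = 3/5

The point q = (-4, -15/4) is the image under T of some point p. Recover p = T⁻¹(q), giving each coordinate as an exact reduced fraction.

p = (1/4, -4)

T1 = [1 1 0; 0 1 0; 0 0 1]
T2·T1 = [-3/5 1/5 0; -4/5 -7/5 0; 0 0 1]
T3·…·T1 = [3/5 -1/5 0; -4/5 -7/5 0; 0 0 1]
T4·…·T1 = [0 1 0; 1 1 0; 0 0 1]
det M = -1; M⁻¹ = [-1 1 0; 1 0 0; 0 0 1]
M⁻¹ · (-4, -15/4)ᵀ = (1/4, -4)ᵀ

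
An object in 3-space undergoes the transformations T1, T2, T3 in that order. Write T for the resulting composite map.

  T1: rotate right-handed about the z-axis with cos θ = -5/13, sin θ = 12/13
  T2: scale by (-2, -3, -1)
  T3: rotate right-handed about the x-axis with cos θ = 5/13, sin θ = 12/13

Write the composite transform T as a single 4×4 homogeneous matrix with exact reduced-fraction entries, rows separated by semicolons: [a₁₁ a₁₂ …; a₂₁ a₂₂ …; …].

T1 = [-5/13 -12/13 0 0; 12/13 -5/13 0 0; 0 0 1 0; 0 0 0 1]
T2·T1 = [10/13 24/13 0 0; -36/13 15/13 0 0; 0 0 -1 0; 0 0 0 1]
T3·…·T1 = [10/13 24/13 0 0; -180/169 75/169 12/13 0; -432/169 180/169 -5/13 0; 0 0 0 1]

T = [10/13 24/13 0 0; -180/169 75/169 12/13 0; -432/169 180/169 -5/13 0; 0 0 0 1]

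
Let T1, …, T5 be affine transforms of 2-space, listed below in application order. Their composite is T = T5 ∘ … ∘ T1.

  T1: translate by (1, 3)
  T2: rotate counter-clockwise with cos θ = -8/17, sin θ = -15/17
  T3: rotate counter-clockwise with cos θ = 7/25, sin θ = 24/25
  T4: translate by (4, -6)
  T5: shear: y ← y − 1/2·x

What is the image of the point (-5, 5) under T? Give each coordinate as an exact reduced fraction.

T(p) = (572/85, -72/85)

T1 translate by (1, 3): (-5, 5) → (-4, 8)
T2 rotate counter-clockwise with cos θ = -8/17, sin θ = -15/17: (-4, 8) → (152/17, -4/17)
T3 rotate counter-clockwise with cos θ = 7/25, sin θ = 24/25: (152/17, -4/17) → (232/85, 724/85)
T4 translate by (4, -6): (232/85, 724/85) → (572/85, 214/85)
T5 shear: y ← y − 1/2·x: (572/85, 214/85) → (572/85, -72/85)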